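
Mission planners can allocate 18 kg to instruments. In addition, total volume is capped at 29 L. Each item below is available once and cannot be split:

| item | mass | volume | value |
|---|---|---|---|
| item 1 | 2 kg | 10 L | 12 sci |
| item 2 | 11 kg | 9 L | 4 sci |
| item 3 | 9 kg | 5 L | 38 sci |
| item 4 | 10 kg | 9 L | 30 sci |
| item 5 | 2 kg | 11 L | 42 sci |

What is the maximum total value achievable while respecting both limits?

Feasible sets respecting both limits:
- item 1+item 3+item 5: mass 13, volume 26, value 92
- item 3+item 5: mass 11, volume 16, value 80
- item 4+item 5: mass 12, volume 20, value 72
Best: 92 sci.

92 sci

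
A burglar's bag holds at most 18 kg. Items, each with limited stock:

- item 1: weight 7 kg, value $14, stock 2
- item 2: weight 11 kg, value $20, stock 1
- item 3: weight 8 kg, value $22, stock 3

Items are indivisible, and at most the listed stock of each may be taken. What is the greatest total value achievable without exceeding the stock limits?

$44

Top feasible selections:
- 2×item 3: weight 16, value 44
- 1×item 1 + 1×item 3: weight 15, value 36
- 1×item 1 + 1×item 2: weight 18, value 34
- 2×item 1: weight 14, value 28
Best: $44.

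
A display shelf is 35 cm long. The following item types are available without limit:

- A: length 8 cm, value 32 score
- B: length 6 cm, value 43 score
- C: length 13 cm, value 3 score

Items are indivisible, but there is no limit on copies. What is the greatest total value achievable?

Best value-per-unit is B at 43/6, and filling with it alone uses length 5×6=30. No mix of the others beats 5×43 = 215.

215 score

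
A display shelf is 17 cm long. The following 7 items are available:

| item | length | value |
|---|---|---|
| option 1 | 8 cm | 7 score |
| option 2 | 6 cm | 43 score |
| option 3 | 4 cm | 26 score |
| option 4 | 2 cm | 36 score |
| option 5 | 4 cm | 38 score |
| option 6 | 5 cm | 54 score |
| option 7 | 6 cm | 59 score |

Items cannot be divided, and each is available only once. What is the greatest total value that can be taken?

187 score

Check high-value combinations within 17 cm:
- option 4+option 5+option 6+option 7: length 2+4+5+6=17, value 36+38+54+59=187
- option 3+option 4+option 6+option 7: length 4+2+5+6=17, value 26+36+54+59=175
- option 2+option 4+option 5+option 6: length 6+2+4+5=17, value 43+36+38+54=171
- option 3+option 4+option 5+option 7: length 4+2+4+6=16, value 26+36+38+59=159
- option 2+option 3+option 4+option 6: length 6+4+2+5=17, value 43+26+36+54=159
Best: 187 score.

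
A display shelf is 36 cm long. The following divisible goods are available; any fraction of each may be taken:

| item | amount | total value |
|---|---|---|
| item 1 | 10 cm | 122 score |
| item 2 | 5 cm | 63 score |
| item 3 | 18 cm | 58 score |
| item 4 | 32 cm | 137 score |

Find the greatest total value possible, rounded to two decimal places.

Take in order of value per unit:
- item 2 (63/5 per unit): all 5 → value 63, running total 63.00
- item 1 (122/10 per unit): all 10 → value 122, running total 185.00
- item 4 (137/32 per unit): 21 of 32 → value 21×137/32 = 89.9063, running total 274.91
Total 274.91.

274.91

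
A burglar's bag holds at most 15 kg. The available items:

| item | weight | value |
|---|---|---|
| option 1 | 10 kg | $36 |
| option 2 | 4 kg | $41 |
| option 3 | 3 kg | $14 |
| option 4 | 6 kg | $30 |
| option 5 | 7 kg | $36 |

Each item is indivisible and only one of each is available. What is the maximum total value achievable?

Check high-value combinations within 15 kg:
- option 2+option 3+option 5: weight 4+3+7=14, value 41+14+36=91
- option 2+option 3+option 4: weight 4+3+6=13, value 41+14+30=85
- option 2+option 5: weight 4+7=11, value 41+36=77
- option 1+option 2: weight 10+4=14, value 36+41=77
Best: $91.

$91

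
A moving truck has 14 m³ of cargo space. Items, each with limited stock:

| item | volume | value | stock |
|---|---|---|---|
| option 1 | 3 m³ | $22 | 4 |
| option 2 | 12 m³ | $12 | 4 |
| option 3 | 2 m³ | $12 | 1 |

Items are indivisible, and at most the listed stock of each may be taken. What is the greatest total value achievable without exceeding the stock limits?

Top feasible selections:
- 4×option 1 + 1×option 3: volume 14, value 100
- 4×option 1: volume 12, value 88
- 3×option 1 + 1×option 3: volume 11, value 78
- 3×option 1: volume 9, value 66
Best: $100.

$100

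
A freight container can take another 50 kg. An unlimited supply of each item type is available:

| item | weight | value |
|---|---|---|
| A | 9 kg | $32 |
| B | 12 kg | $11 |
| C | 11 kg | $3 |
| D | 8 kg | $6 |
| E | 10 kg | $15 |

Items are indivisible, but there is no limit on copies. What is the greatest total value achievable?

$160

Best value-per-unit is A at 32/9, and filling with it alone uses weight 5×9=45. No mix of the others beats 5×32 = 160.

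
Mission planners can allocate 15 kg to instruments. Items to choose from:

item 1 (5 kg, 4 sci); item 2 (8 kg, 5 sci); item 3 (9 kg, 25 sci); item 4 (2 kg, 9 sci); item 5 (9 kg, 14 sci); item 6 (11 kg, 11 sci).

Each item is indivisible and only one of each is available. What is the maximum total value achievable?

This is a 0/1 knapsack; check combinations near the capacity.
- item 3+item 4: mass 9+2=11, value 25+9=34
- item 1+item 3: mass 5+9=14, value 4+25=29
- item 3: mass 9, value 25
- item 4+item 5: mass 2+9=11, value 9+14=23
Best: 34 sci.

34 sci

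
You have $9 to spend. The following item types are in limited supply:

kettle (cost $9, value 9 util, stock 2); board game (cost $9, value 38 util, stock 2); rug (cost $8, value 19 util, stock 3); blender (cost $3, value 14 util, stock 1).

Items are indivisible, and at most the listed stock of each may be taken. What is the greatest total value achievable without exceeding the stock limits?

Best selections within cost 9 and stock limits:
- 1×board game: cost 9, value 38
- 1×rug: cost 8, value 19
- 1×blender: cost 3, value 14
- 1×kettle: cost 9, value 9
Best: 38 util.

38 util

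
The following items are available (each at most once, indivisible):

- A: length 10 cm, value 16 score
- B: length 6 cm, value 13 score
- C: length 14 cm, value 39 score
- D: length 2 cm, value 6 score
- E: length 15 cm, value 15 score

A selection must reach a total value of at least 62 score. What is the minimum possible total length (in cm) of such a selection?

30

Subsets with value ≥ 62, sorted by total length:
- A+B+C: length 30, value 68
- A+B+C+D: length 32, value 74
Minimum length: 30 cm.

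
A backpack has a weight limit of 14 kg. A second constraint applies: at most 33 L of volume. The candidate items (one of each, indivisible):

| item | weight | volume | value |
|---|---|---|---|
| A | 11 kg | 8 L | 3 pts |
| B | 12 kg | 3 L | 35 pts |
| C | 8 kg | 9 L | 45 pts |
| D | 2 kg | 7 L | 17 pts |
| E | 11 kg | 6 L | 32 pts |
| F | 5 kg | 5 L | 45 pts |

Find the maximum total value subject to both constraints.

90 pts

Feasible sets respecting both limits:
- C+F: weight 13, volume 14, value 90
- C+D: weight 10, volume 16, value 62
- D+F: weight 7, volume 12, value 62
Best: 90 pts.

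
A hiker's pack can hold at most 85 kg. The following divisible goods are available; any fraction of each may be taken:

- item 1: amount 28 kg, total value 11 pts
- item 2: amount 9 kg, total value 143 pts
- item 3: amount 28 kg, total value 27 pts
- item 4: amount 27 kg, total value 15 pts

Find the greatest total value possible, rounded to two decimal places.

Take in order of value per unit:
- item 2 (143/9 per unit): all 9 → value 143, running total 143.00
- item 3 (27/28 per unit): all 28 → value 27, running total 170.00
- item 4 (15/27 per unit): all 27 → value 15, running total 185.00
- item 1 (11/28 per unit): 21 of 28 → value 21×11/28 = 8.2500, running total 193.25
Total 193.25.

193.25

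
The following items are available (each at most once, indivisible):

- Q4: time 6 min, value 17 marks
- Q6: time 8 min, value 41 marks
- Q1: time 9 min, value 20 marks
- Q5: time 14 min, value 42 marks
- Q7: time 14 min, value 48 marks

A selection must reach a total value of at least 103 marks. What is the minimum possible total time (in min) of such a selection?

28

Subsets with value ≥ 103, sorted by total time:
- Q4+Q6+Q7: time 28, value 106
- Q6+Q1+Q7: time 31, value 109
Minimum time: 28 min.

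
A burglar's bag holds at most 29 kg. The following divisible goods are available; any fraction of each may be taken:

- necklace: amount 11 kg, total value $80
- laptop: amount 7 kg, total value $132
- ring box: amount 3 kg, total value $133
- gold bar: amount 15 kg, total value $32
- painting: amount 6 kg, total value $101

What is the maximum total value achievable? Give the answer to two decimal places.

Take in order of value per unit:
- ring box (133/3 per unit): all 3 → value 133, running total 133.00
- laptop (132/7 per unit): all 7 → value 132, running total 265.00
- painting (101/6 per unit): all 6 → value 101, running total 366.00
- necklace (80/11 per unit): all 11 → value 80, running total 446.00
- gold bar (32/15 per unit): 2 of 15 → value 2×32/15 = 4.2667, running total 450.27
Total 450.27.

450.27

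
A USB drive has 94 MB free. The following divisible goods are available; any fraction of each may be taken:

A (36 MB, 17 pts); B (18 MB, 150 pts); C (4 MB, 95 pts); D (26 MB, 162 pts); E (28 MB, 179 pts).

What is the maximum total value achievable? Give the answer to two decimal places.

594.50

Take in order of value per unit:
- C (95/4 per unit): all 4 → value 95, running total 95.00
- B (150/18 per unit): all 18 → value 150, running total 245.00
- E (179/28 per unit): all 28 → value 179, running total 424.00
- D (162/26 per unit): all 26 → value 162, running total 586.00
- A (17/36 per unit): 18 of 36 → value 18×17/36 = 8.5000, running total 594.50
Total 594.50.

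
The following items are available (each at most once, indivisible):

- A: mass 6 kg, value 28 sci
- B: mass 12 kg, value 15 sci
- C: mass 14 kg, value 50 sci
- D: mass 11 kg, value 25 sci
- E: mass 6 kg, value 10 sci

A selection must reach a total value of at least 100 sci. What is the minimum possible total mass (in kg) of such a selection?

Subsets with value ≥ 100, sorted by total mass:
- A+C+D: mass 31, value 103
- A+C+D+E: mass 37, value 113
Minimum mass: 31 kg.

31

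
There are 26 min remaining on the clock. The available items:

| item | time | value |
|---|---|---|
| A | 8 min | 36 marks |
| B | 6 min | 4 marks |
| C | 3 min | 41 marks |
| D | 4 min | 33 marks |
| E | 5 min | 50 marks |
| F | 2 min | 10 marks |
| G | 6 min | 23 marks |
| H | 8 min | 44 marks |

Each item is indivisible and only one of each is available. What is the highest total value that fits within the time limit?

Check high-value combinations within 26 min:
- C+D+E+G+H: time 3+4+5+6+8=26, value 41+33+50+23+44=191
- A+C+D+E+G: time 8+3+4+5+6=26, value 36+41+33+50+23=183
- A+C+E+F+H: time 8+3+5+2+8=26, value 36+41+50+10+44=181
- C+D+E+F+H: time 3+4+5+2+8=22, value 41+33+50+10+44=178
Best: 191 marks.

191 marks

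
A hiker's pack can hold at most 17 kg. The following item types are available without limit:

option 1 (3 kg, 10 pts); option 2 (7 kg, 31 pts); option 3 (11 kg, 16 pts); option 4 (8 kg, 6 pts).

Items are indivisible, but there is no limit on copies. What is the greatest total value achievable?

72 pts

Best value-per-unit is option 2 at 31/7; filling with it alone gives 2×31 = 62.
Optimal mix: 1×option 1 + 2×option 2 → weight 17, value 72.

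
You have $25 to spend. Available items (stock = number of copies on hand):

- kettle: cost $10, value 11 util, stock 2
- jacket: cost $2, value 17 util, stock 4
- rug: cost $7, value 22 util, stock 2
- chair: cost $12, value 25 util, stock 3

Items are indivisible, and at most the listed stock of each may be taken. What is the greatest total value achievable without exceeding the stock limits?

Best selections within cost 25 and stock limits:
- 4×jacket + 2×rug: cost 22, value 112
- 1×kettle + 4×jacket + 1×rug: cost 25, value 101
- 3×jacket + 1×rug + 1×chair: cost 25, value 98
Best: 112 util.

112 util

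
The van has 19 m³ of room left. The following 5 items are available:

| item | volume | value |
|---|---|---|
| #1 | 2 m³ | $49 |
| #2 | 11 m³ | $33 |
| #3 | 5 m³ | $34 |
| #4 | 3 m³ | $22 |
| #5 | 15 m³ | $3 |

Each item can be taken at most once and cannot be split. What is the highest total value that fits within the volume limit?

Check high-value combinations within 19 m³:
- #1+#2+#3: volume 2+11+5=18, value 49+33+34=116
- #1+#3+#4: volume 2+5+3=10, value 49+34+22=105
- #1+#2+#4: volume 2+11+3=16, value 49+33+22=104
Best: $116.

$116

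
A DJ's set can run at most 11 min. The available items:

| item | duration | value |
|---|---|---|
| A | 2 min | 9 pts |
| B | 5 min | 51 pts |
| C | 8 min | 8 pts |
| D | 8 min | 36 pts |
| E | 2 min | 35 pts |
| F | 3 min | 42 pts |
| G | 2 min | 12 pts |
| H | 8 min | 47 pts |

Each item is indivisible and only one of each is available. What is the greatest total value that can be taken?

Check high-value combinations within 11 min:
- B+E+F: duration 5+2+3=10, value 51+35+42=128
- A+B+E+G: duration 2+5+2+2=11, value 9+51+35+12=107
- B+F+G: duration 5+3+2=10, value 51+42+12=105
Best: 128 pts.

128 pts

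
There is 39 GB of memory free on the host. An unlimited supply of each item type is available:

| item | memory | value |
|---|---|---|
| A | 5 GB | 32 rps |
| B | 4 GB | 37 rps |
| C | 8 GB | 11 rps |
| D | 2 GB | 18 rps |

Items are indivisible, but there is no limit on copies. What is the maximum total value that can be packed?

351 rps

Best value-per-unit is B at 37/4; filling with it alone gives 9×37 = 333.
Optimal mix: 9×B + 1×D → memory 38, value 351.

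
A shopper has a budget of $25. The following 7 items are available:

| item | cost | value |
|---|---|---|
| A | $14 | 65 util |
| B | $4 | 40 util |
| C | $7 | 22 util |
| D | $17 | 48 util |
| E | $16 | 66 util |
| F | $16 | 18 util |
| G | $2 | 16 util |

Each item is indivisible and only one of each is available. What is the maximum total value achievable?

127 util

Check high-value combinations within $25:
- A+B+C: cost 14+4+7=25, value 65+40+22=127
- B+E+G: cost 4+16+2=22, value 40+66+16=122
- A+B+G: cost 14+4+2=20, value 65+40+16=121
- B+E: cost 4+16=20, value 40+66=106
Best: 127 util.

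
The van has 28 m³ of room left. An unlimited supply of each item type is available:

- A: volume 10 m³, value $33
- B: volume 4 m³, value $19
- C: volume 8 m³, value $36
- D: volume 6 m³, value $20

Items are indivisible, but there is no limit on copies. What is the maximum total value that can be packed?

Best value-per-unit is B at 19/4, and filling with it alone uses volume 7×4=28. No mix of the others beats 7×19 = 133.

$133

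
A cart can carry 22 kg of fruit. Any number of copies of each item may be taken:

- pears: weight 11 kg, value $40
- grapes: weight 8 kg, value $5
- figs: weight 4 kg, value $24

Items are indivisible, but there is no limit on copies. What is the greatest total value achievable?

$120

Best value-per-unit is figs at 24/4, and filling with it alone uses weight 5×4=20. No mix of the others beats 5×24 = 120.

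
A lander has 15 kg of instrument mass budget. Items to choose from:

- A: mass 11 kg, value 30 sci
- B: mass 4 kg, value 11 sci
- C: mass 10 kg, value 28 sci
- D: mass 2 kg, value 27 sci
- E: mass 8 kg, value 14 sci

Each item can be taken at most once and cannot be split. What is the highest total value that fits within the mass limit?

Check high-value combinations within 15 kg:
- A+D: mass 11+2=13, value 30+27=57
- C+D: mass 10+2=12, value 28+27=55
- B+D+E: mass 4+2+8=14, value 11+27+14=52
- D+E: mass 2+8=10, value 27+14=41
Best: 57 sci.

57 sci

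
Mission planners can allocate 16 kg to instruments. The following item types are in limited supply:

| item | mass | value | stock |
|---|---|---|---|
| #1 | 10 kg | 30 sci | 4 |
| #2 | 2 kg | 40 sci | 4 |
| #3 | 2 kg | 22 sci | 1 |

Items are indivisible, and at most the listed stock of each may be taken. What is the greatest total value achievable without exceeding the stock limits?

Top feasible selections:
- 4×#2 + 1×#3: mass 10, value 182
- 4×#2: mass 8, value 160
Best: 182 sci.

182 sci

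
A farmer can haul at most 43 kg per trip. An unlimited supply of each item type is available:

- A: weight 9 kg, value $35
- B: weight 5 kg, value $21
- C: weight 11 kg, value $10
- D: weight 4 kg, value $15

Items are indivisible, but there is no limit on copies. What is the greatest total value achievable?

$177

Best value-per-unit is B at 21/5; filling with it alone gives 8×21 = 168.
Optimal mix: 7×B + 2×D → weight 43, value 177.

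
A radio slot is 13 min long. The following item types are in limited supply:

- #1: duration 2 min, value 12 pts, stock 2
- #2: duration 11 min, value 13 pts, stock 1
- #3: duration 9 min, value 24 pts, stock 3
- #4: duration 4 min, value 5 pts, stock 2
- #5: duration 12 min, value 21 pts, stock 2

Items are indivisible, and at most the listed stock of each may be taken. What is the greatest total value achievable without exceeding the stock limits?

48 pts

Best selections within duration 13 and stock limits:
- 2×#1 + 1×#3: duration 13, value 48
- 1×#1 + 1×#3: duration 11, value 36
- 2×#1 + 2×#4: duration 12, value 34
Best: 48 pts.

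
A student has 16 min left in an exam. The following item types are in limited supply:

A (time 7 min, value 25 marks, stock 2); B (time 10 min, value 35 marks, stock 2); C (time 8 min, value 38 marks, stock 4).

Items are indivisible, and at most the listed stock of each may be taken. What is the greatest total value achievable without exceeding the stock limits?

Best selections within time 16 and stock limits:
- 2×C: time 16, value 76
- 1×A + 1×C: time 15, value 63
Best: 76 marks.

76 marks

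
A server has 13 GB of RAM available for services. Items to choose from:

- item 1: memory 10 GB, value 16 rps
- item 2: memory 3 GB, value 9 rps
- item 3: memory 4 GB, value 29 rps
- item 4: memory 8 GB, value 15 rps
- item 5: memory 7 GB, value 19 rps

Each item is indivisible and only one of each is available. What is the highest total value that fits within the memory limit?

Check high-value combinations within 13 GB:
- item 3+item 5: memory 4+7=11, value 29+19=48
- item 3+item 4: memory 4+8=12, value 29+15=44
- item 2+item 3: memory 3+4=7, value 9+29=38
Best: 48 rps.

48 rps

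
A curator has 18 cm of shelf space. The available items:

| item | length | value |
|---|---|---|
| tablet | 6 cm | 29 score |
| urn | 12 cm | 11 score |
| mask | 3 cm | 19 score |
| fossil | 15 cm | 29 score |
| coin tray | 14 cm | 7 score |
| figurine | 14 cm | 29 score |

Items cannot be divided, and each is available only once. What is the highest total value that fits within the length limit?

48 score

Check high-value combinations within 18 cm:
- tablet+mask: length 6+3=9, value 29+19=48
- mask+figurine: length 3+14=17, value 19+29=48
- mask+fossil: length 3+15=18, value 19+29=48
Best: 48 score.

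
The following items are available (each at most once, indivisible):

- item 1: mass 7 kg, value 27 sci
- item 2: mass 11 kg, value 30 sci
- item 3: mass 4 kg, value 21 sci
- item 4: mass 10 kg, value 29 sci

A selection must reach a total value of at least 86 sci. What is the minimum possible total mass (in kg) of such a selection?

Subsets with value ≥ 86, sorted by total mass:
- item 1+item 2+item 4: mass 28, value 86
- item 1+item 2+item 3+item 4: mass 32, value 107
Minimum mass: 28 kg.

28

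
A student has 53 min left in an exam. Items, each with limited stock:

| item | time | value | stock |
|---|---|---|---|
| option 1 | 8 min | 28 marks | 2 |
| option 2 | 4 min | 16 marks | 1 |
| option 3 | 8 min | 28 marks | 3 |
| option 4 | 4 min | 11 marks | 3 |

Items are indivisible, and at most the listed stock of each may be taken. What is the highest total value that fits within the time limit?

Top feasible selections:
- 2×option 1 + 1×option 2 + 3×option 3 + 2×option 4: time 52, value 178
- 2×option 1 + 3×option 3 + 3×option 4: time 52, value 173
- 2×option 1 + 1×option 2 + 3×option 3 + 1×option 4: time 48, value 167
Best: 178 marks.

178 marks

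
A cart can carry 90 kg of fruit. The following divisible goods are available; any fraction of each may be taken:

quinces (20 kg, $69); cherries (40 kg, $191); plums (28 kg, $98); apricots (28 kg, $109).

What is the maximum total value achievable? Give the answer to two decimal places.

Take in order of value per unit:
- cherries (191/40 per unit): all 40 → value 191, running total 191.00
- apricots (109/28 per unit): all 28 → value 109, running total 300.00
- plums (98/28 per unit): 22 of 28 → value 22×98/28 = 77.0000, running total 377.00
Total 377.00.

377.00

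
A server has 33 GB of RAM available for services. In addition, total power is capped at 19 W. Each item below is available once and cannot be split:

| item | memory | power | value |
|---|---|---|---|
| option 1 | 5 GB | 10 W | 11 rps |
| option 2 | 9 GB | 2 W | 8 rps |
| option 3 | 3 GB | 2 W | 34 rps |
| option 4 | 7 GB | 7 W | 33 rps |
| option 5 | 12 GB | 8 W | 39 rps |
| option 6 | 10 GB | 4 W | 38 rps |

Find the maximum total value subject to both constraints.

114 rps

Feasible sets respecting both limits:
- option 2+option 3+option 4+option 5: memory 31, power 19, value 114
- option 2+option 3+option 4+option 6: memory 29, power 15, value 113
- option 3+option 5+option 6: memory 25, power 14, value 111
- option 4+option 5+option 6: memory 29, power 19, value 110
Best: 114 rps.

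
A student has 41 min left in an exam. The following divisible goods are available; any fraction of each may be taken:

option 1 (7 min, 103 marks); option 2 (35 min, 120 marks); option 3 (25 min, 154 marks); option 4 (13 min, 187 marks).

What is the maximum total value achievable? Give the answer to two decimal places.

419.36

Take in order of value per unit:
- option 1 (103/7 per unit): all 7 → value 103, running total 103.00
- option 4 (187/13 per unit): all 13 → value 187, running total 290.00
- option 3 (154/25 per unit): 21 of 25 → value 21×154/25 = 129.3600, running total 419.36
Total 419.36.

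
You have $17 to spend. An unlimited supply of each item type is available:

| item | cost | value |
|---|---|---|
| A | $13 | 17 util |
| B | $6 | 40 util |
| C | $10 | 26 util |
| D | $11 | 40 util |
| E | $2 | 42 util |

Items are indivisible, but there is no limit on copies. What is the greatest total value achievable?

336 util

Best value-per-unit is E at 42/2, and filling with it alone uses cost 8×2=16. No mix of the others beats 8×42 = 336.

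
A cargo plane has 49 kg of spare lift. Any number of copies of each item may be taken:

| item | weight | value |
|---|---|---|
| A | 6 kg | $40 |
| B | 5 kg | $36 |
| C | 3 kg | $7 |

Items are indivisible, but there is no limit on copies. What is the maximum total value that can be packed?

Best value-per-unit is B at 36/5; filling with it alone gives 9×36 = 324.
Optimal mix: 4×A + 5×B → weight 49, value 340.

$340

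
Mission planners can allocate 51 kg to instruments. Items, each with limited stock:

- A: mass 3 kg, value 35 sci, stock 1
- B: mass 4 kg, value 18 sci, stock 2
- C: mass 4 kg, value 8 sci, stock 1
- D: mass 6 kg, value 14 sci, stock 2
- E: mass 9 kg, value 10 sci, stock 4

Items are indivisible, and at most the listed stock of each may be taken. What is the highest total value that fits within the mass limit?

Best selections within mass 51 and stock limits:
- 1×A + 2×B + 2×D + 3×E: mass 50, value 129
- 1×A + 2×B + 1×C + 2×D + 2×E: mass 45, value 127
- 1×A + 2×B + 1×C + 1×D + 3×E: mass 48, value 123
Best: 129 sci.

129 sci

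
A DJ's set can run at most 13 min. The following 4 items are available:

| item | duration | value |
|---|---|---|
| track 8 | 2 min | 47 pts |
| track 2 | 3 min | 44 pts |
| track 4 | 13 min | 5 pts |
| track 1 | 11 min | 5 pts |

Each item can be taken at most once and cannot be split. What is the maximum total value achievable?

91 pts

Check high-value combinations within 13 min:
- track 8+track 2: duration 2+3=5, value 47+44=91
- track 8+track 1: duration 2+11=13, value 47+5=52
- track 8: duration 2, value 47
- track 2: duration 3, value 44
Best: 91 pts.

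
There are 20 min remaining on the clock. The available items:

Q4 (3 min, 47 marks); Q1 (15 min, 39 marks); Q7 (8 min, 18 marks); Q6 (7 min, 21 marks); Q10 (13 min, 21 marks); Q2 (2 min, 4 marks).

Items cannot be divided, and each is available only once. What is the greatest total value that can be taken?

90 marks

Check high-value combinations within 20 min:
- Q4+Q1+Q2: time 3+15+2=20, value 47+39+4=90
- Q4+Q7+Q6+Q2: time 3+8+7+2=20, value 47+18+21+4=90
- Q4+Q1: time 3+15=18, value 47+39=86
- Q4+Q7+Q6: time 3+8+7=18, value 47+18+21=86
- Q4+Q6+Q2: time 3+7+2=12, value 47+21+4=72
Best: 90 marks.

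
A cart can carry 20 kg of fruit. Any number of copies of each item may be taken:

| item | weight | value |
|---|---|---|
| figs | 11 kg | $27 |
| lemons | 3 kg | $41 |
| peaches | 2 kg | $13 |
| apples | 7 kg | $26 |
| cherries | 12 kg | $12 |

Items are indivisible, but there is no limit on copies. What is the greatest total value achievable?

$259

Best value-per-unit is lemons at 41/3; filling with it alone gives 6×41 = 246.
Optimal mix: 6×lemons + 1×peaches → weight 20, value 259.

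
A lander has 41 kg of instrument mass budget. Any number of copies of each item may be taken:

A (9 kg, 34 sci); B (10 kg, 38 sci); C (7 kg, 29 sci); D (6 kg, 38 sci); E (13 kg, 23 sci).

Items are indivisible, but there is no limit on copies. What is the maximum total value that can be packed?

228 sci

Best value-per-unit is D at 38/6; filling with it alone gives 6×38 = 228.
Optimal mix: 1×B + 5×D → mass 40, value 228.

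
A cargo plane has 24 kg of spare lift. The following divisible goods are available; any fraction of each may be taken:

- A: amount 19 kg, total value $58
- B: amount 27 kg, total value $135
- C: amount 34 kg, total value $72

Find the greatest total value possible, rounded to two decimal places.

120.00

Take in order of value per unit:
- B (135/27 per unit): 24 of 27 → value 24×135/27 = 120.0000, running total 120.00
Total 120.00.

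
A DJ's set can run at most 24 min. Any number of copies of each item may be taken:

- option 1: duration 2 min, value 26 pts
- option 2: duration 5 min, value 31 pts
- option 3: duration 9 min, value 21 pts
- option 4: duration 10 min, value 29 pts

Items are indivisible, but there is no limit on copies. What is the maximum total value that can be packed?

Best value-per-unit is option 1 at 26/2, and filling with it alone uses duration 12×2=24. No mix of the others beats 12×26 = 312.

312 pts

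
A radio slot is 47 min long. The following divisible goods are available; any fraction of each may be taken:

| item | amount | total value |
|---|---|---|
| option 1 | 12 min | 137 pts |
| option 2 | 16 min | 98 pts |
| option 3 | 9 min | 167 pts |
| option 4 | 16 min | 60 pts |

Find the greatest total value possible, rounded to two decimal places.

Take in order of value per unit:
- option 3 (167/9 per unit): all 9 → value 167, running total 167.00
- option 1 (137/12 per unit): all 12 → value 137, running total 304.00
- option 2 (98/16 per unit): all 16 → value 98, running total 402.00
- option 4 (60/16 per unit): 10 of 16 → value 10×60/16 = 37.5000, running total 439.50
Total 439.50.

439.50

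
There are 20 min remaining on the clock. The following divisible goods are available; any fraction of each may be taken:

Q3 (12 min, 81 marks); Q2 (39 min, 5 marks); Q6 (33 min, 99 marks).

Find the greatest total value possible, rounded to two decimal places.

105.00

Take in order of value per unit:
- Q3 (81/12 per unit): all 12 → value 81, running total 81.00
- Q6 (99/33 per unit): 8 of 33 → value 8×99/33 = 24.0000, running total 105.00
Total 105.00.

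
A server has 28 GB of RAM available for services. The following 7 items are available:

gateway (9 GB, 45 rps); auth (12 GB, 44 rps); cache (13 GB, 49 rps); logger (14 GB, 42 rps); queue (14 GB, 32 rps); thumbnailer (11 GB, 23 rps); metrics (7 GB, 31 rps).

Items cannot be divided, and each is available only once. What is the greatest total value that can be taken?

120 rps

Check high-value combinations within 28 GB:
- gateway+auth+metrics: memory 9+12+7=28, value 45+44+31=120
- gateway+thumbnailer+metrics: memory 9+11+7=27, value 45+23+31=99
- gateway+cache: memory 9+13=22, value 45+49=94
- auth+cache: memory 12+13=25, value 44+49=93
- cache+logger: memory 13+14=27, value 49+42=91
Best: 120 rps.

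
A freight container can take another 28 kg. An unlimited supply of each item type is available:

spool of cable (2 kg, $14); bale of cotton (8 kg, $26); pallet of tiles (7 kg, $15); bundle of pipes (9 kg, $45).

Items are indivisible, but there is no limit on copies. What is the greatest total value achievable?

Best value-per-unit is spool of cable at 14/2, and filling with it alone uses weight 14×2=28. No mix of the others beats 14×14 = 196.

$196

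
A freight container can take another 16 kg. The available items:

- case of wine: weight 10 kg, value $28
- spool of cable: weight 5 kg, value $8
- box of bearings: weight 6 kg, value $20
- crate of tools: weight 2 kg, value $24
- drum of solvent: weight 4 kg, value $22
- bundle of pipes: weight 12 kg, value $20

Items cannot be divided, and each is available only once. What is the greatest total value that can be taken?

This is a 0/1 knapsack; check combinations near the capacity.
- case of wine+crate of tools+drum of solvent: weight 10+2+4=16, value 28+24+22=74
- box of bearings+crate of tools+drum of solvent: weight 6+2+4=12, value 20+24+22=66
- spool of cable+crate of tools+drum of solvent: weight 5+2+4=11, value 8+24+22=54
- case of wine+crate of tools: weight 10+2=12, value 28+24=52
Best: $74.

$74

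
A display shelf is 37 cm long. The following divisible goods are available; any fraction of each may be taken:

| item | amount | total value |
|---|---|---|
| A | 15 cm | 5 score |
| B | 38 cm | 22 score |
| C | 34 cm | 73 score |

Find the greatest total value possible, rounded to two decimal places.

Take in order of value per unit:
- C (73/34 per unit): all 34 → value 73, running total 73.00
- B (22/38 per unit): 3 of 38 → value 3×22/38 = 1.7368, running total 74.74
Total 74.74.

74.74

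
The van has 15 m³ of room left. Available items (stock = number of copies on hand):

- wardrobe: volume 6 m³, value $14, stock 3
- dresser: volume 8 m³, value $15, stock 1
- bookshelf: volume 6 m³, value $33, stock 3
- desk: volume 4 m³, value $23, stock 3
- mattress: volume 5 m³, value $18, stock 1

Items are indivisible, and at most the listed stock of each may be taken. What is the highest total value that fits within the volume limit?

$79

Best selections within volume 15 and stock limits:
- 1×bookshelf + 2×desk: volume 14, value 79
- 1×bookshelf + 1×desk + 1×mattress: volume 15, value 74
- 3×desk: volume 12, value 69
Best: $79.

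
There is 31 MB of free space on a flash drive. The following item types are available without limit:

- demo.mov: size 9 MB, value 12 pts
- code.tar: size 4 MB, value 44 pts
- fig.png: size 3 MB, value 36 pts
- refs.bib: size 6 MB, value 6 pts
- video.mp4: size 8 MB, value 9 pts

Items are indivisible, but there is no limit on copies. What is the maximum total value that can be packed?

Best value-per-unit is fig.png at 36/3; filling with it alone gives 10×36 = 360.
Optimal mix: 1×code.tar + 9×fig.png → size 31, value 368.

368 pts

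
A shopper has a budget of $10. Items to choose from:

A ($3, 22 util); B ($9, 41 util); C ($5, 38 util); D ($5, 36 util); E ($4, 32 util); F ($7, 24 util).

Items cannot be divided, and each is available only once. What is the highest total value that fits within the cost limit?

74 util

Check high-value combinations within $10:
- C+D: cost 5+5=10, value 38+36=74
- C+E: cost 5+4=9, value 38+32=70
- D+E: cost 5+4=9, value 36+32=68
- A+C: cost 3+5=8, value 22+38=60
- A+D: cost 3+5=8, value 22+36=58
Best: 74 util.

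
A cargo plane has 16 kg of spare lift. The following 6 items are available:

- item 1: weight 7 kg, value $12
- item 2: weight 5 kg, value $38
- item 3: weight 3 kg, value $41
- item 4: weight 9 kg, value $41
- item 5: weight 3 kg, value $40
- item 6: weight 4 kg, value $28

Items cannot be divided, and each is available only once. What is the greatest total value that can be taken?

Check high-value combinations within 16 kg:
- item 2+item 3+item 5+item 6: weight 5+3+3+4=15, value 38+41+40+28=147
- item 3+item 4+item 5: weight 3+9+3=15, value 41+41+40=122
- item 2+item 3+item 5: weight 5+3+3=11, value 38+41+40=119
- item 3+item 4+item 6: weight 3+9+4=16, value 41+41+28=110
Best: $147.

$147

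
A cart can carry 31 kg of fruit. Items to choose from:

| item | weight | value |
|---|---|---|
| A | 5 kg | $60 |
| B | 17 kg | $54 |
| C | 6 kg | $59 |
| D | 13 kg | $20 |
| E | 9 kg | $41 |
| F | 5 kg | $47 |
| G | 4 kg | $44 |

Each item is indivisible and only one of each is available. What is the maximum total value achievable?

Check high-value combinations within 31 kg:
- A+C+E+F+G: weight 5+6+9+5+4=29, value 60+59+41+47+44=251
- A+C+F+G: weight 5+6+5+4=20, value 60+59+47+44=210
- A+C+E+F: weight 5+6+9+5=25, value 60+59+41+47=207
- A+B+F+G: weight 5+17+5+4=31, value 60+54+47+44=205
Best: $251.

$251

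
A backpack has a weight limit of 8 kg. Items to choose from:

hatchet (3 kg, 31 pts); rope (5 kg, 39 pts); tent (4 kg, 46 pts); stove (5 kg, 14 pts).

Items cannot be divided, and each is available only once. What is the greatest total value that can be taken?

Check high-value combinations within 8 kg:
- hatchet+tent: weight 3+4=7, value 31+46=77
- hatchet+rope: weight 3+5=8, value 31+39=70
- tent: weight 4, value 46
- hatchet+stove: weight 3+5=8, value 31+14=45
- rope: weight 5, value 39
Best: 77 pts.

77 pts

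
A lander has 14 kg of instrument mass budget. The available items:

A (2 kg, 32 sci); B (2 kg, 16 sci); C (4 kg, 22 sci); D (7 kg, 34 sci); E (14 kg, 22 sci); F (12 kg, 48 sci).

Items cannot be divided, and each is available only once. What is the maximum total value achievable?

88 sci

Check high-value combinations within 14 kg:
- A+C+D: mass 2+4+7=13, value 32+22+34=88
- A+B+D: mass 2+2+7=11, value 32+16+34=82
- A+F: mass 2+12=14, value 32+48=80
- B+C+D: mass 2+4+7=13, value 16+22+34=72
Best: 88 sci.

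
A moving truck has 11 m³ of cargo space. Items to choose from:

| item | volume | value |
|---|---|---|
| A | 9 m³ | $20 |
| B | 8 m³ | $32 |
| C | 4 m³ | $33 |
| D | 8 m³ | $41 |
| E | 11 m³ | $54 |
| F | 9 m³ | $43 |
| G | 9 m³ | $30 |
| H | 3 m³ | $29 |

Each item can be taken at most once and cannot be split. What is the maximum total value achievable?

$70

Check high-value combinations within 11 m³:
- D+H: volume 8+3=11, value 41+29=70
- C+H: volume 4+3=7, value 33+29=62
- B+H: volume 8+3=11, value 32+29=61
Best: $70.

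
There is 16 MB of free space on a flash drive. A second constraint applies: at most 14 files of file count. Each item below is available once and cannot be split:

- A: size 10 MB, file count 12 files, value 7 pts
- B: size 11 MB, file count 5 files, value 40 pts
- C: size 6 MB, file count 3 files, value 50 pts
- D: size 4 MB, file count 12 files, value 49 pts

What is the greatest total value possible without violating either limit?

50 pts

Feasible sets respecting both limits:
- C: size 6, file count 3, value 50
- D: size 4, file count 12, value 49
- B: size 11, file count 5, value 40
- A: size 10, file count 12, value 7
Best: 50 pts.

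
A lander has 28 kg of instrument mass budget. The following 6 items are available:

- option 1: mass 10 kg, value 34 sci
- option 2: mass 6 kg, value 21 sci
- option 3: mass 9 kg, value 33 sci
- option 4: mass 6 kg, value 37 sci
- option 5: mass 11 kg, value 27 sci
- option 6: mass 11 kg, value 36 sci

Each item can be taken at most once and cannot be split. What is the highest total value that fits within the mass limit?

107 sci

Check high-value combinations within 28 kg:
- option 1+option 4+option 6: mass 10+6+11=27, value 34+37+36=107
- option 3+option 4+option 6: mass 9+6+11=26, value 33+37+36=106
- option 1+option 3+option 4: mass 10+9+6=25, value 34+33+37=104
- option 4+option 5+option 6: mass 6+11+11=28, value 37+27+36=100
- option 1+option 4+option 5: mass 10+6+11=27, value 34+37+27=98
Best: 107 sci.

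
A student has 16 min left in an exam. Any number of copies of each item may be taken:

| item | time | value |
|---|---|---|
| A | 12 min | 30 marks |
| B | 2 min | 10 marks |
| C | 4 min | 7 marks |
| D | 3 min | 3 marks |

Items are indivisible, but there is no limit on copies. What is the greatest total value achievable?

Best value-per-unit is B at 10/2, and filling with it alone uses time 8×2=16. No mix of the others beats 8×10 = 80.

80 marks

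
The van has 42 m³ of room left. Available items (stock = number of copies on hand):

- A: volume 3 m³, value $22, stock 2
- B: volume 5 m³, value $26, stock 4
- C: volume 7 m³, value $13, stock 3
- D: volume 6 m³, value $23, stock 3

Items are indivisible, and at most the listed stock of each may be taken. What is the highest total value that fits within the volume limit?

$195

Best selections within volume 42 and stock limits:
- 1×A + 4×B + 3×D: volume 41, value 195
- 2×A + 4×B + 2×D: volume 38, value 194
- 2×A + 3×B + 3×D: volume 39, value 191
- 1×A + 4×B + 1×C + 2×D: volume 42, value 185
Best: $195.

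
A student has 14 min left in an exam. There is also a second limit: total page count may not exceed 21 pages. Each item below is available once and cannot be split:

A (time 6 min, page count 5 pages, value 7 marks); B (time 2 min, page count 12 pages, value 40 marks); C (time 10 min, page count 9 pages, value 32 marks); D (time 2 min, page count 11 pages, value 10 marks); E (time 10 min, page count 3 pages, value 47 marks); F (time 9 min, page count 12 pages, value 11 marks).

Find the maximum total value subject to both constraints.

Feasible sets respecting both limits:
- B+E: time 12, page count 15, value 87
- B+C: time 12, page count 21, value 72
- D+E: time 12, page count 14, value 57
Best: 87 marks.

87 marks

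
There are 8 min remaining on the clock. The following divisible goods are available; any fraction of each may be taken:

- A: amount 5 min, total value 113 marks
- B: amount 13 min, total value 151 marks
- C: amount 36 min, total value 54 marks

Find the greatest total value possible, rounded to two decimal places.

147.85

Take in order of value per unit:
- A (113/5 per unit): all 5 → value 113, running total 113.00
- B (151/13 per unit): 3 of 13 → value 3×151/13 = 34.8462, running total 147.85
Total 147.85.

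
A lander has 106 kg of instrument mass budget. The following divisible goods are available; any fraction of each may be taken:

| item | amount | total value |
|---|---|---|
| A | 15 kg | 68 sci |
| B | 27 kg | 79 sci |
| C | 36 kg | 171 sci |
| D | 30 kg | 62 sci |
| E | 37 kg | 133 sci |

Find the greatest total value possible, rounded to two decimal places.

424.67

Take in order of value per unit:
- C (171/36 per unit): all 36 → value 171, running total 171.00
- A (68/15 per unit): all 15 → value 68, running total 239.00
- E (133/37 per unit): all 37 → value 133, running total 372.00
- B (79/27 per unit): 18 of 27 → value 18×79/27 = 52.6667, running total 424.67
Total 424.67.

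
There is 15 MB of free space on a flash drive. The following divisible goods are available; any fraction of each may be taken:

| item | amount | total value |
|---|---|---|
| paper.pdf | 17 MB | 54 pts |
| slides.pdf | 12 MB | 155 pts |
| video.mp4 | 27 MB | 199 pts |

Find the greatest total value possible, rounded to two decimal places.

Take in order of value per unit:
- slides.pdf (155/12 per unit): all 12 → value 155, running total 155.00
- video.mp4 (199/27 per unit): 3 of 27 → value 3×199/27 = 22.1111, running total 177.11
Total 177.11.

177.11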